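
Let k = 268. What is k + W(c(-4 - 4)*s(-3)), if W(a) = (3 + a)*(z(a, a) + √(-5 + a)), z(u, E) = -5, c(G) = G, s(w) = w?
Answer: 133 + 27*√19 ≈ 250.69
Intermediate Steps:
W(a) = (-5 + √(-5 + a))*(3 + a) (W(a) = (3 + a)*(-5 + √(-5 + a)) = (-5 + √(-5 + a))*(3 + a))
k + W(c(-4 - 4)*s(-3)) = 268 + (-15 - 5*(-4 - 4)*(-3) + 3*√(-5 + (-4 - 4)*(-3)) + ((-4 - 4)*(-3))*√(-5 + (-4 - 4)*(-3))) = 268 + (-15 - (-40)*(-3) + 3*√(-5 - 8*(-3)) + (-8*(-3))*√(-5 - 8*(-3))) = 268 + (-15 - 5*24 + 3*√(-5 + 24) + 24*√(-5 + 24)) = 268 + (-15 - 120 + 3*√19 + 24*√19) = 268 + (-135 + 27*√19) = 133 + 27*√19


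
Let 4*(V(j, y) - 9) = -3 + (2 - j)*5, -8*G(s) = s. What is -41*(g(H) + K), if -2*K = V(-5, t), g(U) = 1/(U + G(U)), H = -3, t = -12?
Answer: 15293/42 ≈ 364.12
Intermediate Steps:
G(s) = -s/8
V(j, y) = 43/4 - 5*j/4 (V(j, y) = 9 + (-3 + (2 - j)*5)/4 = 9 + (-3 + (10 - 5*j))/4 = 9 + (7 - 5*j)/4 = 9 + (7/4 - 5*j/4) = 43/4 - 5*j/4)
g(U) = 8/(7*U) (g(U) = 1/(U - U/8) = 1/(7*U/8) = 8/(7*U))
K = -17/2 (K = -(43/4 - 5/4*(-5))/2 = -(43/4 + 25/4)/2 = -½*17 = -17/2 ≈ -8.5000)
-41*(g(H) + K) = -41*((8/7)/(-3) - 17/2) = -41*((8/7)*(-⅓) - 17/2) = -41*(-8/21 - 17/2) = -41*(-373/42) = 15293/42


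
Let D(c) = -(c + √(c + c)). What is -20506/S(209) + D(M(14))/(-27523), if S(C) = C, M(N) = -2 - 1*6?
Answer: -564388310/5752307 + 4*I/27523 ≈ -98.115 + 0.00014533*I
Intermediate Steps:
M(N) = -8 (M(N) = -2 - 6 = -8)
D(c) = -c - √2*√c (D(c) = -(c + √(2*c)) = -(c + √2*√c) = -c - √2*√c)
-20506/S(209) + D(M(14))/(-27523) = -20506/209 + (-1*(-8) - √2*√(-8))/(-27523) = -20506*1/209 + (8 - √2*2*I*√2)*(-1/27523) = -20506/209 + (8 - 4*I)*(-1/27523) = -20506/209 + (-8/27523 + 4*I/27523) = -564388310/5752307 + 4*I/27523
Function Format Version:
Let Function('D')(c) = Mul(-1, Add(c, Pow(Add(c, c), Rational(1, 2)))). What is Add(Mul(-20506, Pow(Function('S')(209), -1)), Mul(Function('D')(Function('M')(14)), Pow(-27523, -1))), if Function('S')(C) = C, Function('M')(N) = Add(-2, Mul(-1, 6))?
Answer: Add(Rational(-564388310, 5752307), Mul(Rational(4, 27523), I)) ≈ Add(-98.115, Mul(0.00014533, I))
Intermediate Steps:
Function('M')(N) = -8 (Function('M')(N) = Add(-2, -6) = -8)
Function('D')(c) = Add(Mul(-1, c), Mul(-1, Pow(2, Rational(1, 2)), Pow(c, Rational(1, 2)))) (Function('D')(c) = Mul(-1, Add(c, Pow(Mul(2, c), Rational(1, 2)))) = Mul(-1, Add(c, Mul(Pow(2, Rational(1, 2)), Pow(c, Rational(1, 2))))) = Add(Mul(-1, c), Mul(-1, Pow(2, Rational(1, 2)), Pow(c, Rational(1, 2)))))
Add(Mul(-20506, Pow(Function('S')(209), -1)), Mul(Function('D')(Function('M')(14)), Pow(-27523, -1))) = Add(Mul(-20506, Pow(209, -1)), Mul(Add(Mul(-1, -8), Mul(-1, Pow(2, Rational(1, 2)), Pow(-8, Rational(1, 2)))), Pow(-27523, -1))) = Add(Mul(-20506, Rational(1, 209)), Mul(Add(8, Mul(-1, Pow(2, Rational(1, 2)), Mul(2, I, Pow(2, Rational(1, 2))))), Rational(-1, 27523))) = Add(Rational(-20506, 209), Mul(Add(8, Mul(-4, I)), Rational(-1, 27523))) = Add(Rational(-20506, 209), Add(Rational(-8, 27523), Mul(Rational(4, 27523), I))) = Add(Rational(-564388310, 5752307), Mul(Rational(4, 27523), I))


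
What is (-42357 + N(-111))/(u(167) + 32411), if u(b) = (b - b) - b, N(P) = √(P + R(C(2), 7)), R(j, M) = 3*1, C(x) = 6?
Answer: -14119/10748 + I*√3/5374 ≈ -1.3136 + 0.0003223*I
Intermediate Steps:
R(j, M) = 3
N(P) = √(3 + P) (N(P) = √(P + 3) = √(3 + P))
u(b) = -b (u(b) = 0 - b = -b)
(-42357 + N(-111))/(u(167) + 32411) = (-42357 + √(3 - 111))/(-1*167 + 32411) = (-42357 + √(-108))/(-167 + 32411) = (-42357 + 6*I*√3)/32244 = (-42357 + 6*I*√3)*(1/32244) = -14119/10748 + I*√3/5374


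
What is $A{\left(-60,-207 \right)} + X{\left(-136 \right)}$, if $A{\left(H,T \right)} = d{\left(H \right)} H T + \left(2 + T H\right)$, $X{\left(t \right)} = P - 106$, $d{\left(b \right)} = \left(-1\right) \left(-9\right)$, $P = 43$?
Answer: $124139$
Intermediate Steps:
$d{\left(b \right)} = 9$
$X{\left(t \right)} = -63$ ($X{\left(t \right)} = 43 - 106 = -63$)
$A{\left(H,T \right)} = 2 + 10 H T$ ($A{\left(H,T \right)} = 9 H T + \left(2 + T H\right) = 9 H T + \left(2 + H T\right) = 2 + 10 H T$)
$A{\left(-60,-207 \right)} + X{\left(-136 \right)} = \left(2 + 10 \left(-60\right) \left(-207\right)\right) - 63 = \left(2 + 124200\right) - 63 = 124202 - 63 = 124139$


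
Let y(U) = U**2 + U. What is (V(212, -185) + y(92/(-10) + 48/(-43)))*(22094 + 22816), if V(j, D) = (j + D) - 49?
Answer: 30769673328/9245 ≈ 3.3282e+6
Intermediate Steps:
V(j, D) = -49 + D + j (V(j, D) = (D + j) - 49 = -49 + D + j)
y(U) = U + U**2
(V(212, -185) + y(92/(-10) + 48/(-43)))*(22094 + 22816) = ((-49 - 185 + 212) + (92/(-10) + 48/(-43))*(1 + (92/(-10) + 48/(-43))))*(22094 + 22816) = (-22 + (92*(-1/10) + 48*(-1/43))*(1 + (92*(-1/10) + 48*(-1/43))))*44910 = (-22 + (-46/5 - 48/43)*(1 + (-46/5 - 48/43)))*44910 = (-22 - 2218*(1 - 2218/215)/215)*44910 = (-22 - 2218/215*(-2003/215))*44910 = (-22 + 4442654/46225)*44910 = (3425704/46225)*44910 = 30769673328/9245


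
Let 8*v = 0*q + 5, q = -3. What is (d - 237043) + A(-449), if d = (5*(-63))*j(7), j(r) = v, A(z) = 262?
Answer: -1895823/8 ≈ -2.3698e+5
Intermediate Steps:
v = 5/8 (v = (0*(-3) + 5)/8 = (0 + 5)/8 = (⅛)*5 = 5/8 ≈ 0.62500)
j(r) = 5/8
d = -1575/8 (d = (5*(-63))*(5/8) = -315*5/8 = -1575/8 ≈ -196.88)
(d - 237043) + A(-449) = (-1575/8 - 237043) + 262 = -1897919/8 + 262 = -1895823/8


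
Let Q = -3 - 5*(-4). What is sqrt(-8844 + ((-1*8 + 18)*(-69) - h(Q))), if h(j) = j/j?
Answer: I*sqrt(9535) ≈ 97.647*I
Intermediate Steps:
Q = 17 (Q = -3 + 20 = 17)
h(j) = 1
sqrt(-8844 + ((-1*8 + 18)*(-69) - h(Q))) = sqrt(-8844 + ((-1*8 + 18)*(-69) - 1*1)) = sqrt(-8844 + ((-8 + 18)*(-69) - 1)) = sqrt(-8844 + (10*(-69) - 1)) = sqrt(-8844 + (-690 - 1)) = sqrt(-8844 - 691) = sqrt(-9535) = I*sqrt(9535)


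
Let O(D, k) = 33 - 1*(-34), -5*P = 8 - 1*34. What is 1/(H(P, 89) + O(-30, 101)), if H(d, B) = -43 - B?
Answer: -1/65 ≈ -0.015385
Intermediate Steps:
P = 26/5 (P = -(8 - 1*34)/5 = -(8 - 34)/5 = -⅕*(-26) = 26/5 ≈ 5.2000)
O(D, k) = 67 (O(D, k) = 33 + 34 = 67)
1/(H(P, 89) + O(-30, 101)) = 1/((-43 - 1*89) + 67) = 1/((-43 - 89) + 67) = 1/(-132 + 67) = 1/(-65) = -1/65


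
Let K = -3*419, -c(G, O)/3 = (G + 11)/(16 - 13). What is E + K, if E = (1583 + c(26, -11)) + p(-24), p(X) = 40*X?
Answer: -671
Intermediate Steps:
c(G, O) = -11 - G (c(G, O) = -3*(G + 11)/(16 - 13) = -3*(11 + G)/3 = -3*(11/3 + G/3) = -11 - G)
K = -1257
E = 586 (E = (1583 + (-11 - 1*26)) + 40*(-24) = (1583 + (-11 - 26)) - 960 = (1583 - 37) - 960 = 1546 - 960 = 586)
E + K = 586 - 1257 = -671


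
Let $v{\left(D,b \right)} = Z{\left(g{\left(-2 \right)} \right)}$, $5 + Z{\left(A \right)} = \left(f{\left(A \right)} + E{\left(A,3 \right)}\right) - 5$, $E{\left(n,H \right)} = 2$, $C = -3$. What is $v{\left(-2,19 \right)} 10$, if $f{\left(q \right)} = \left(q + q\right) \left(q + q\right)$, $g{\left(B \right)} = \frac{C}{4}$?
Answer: $- \frac{115}{2} \approx -57.5$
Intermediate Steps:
$g{\left(B \right)} = - \frac{3}{4}$
$f{\left(q \right)} = 4 q^{2}$ ($f{\left(q \right)} = 2 q 2 q = 4 q^{2}$)
$Z{\left(A \right)} = -8 + 4 A^{2}$ ($Z{\left(A \right)} = -5 + \left(\left(4 A^{2} + 2\right) - 5\right) = -5 + \left(\left(2 + 4 A^{2}\right) - 5\right) = -5 + \left(-3 + 4 A^{2}\right) = -8 + 4 A^{2}$)
$v{\left(D,b \right)} = - \frac{23}{4}$ ($v{\left(D,b \right)} = -8 + 4 \left(- \frac{3}{4}\right)^{2} = -8 + 4 \cdot \frac{9}{16} = -8 + \frac{9}{4} = - \frac{23}{4}$)
$v{\left(-2,19 \right)} 10 = \left(- \frac{23}{4}\right) 10 = - \frac{115}{2}$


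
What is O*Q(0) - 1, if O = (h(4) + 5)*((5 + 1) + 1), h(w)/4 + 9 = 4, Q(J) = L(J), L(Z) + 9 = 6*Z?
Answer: 944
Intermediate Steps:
L(Z) = -9 + 6*Z
Q(J) = -9 + 6*J
h(w) = -20 (h(w) = -36 + 4*4 = -36 + 16 = -20)
O = -105 (O = (-20 + 5)*((5 + 1) + 1) = -15*(6 + 1) = -15*7 = -105)
O*Q(0) - 1 = -105*(-9 + 6*0) - 1 = -105*(-9 + 0) - 1 = -105*(-9) - 1 = 945 - 1 = 944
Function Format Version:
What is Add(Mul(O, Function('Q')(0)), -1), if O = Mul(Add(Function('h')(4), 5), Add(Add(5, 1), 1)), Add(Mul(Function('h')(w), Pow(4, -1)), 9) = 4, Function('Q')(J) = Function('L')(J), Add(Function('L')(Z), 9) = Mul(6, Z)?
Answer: 944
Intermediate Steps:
Function('L')(Z) = Add(-9, Mul(6, Z))
Function('Q')(J) = Add(-9, Mul(6, J))
Function('h')(w) = -20 (Function('h')(w) = Add(-36, Mul(4, 4)) = Add(-36, 16) = -20)
O = -105 (O = Mul(Add(-20, 5), Add(Add(5, 1), 1)) = Mul(-15, Add(6, 1)) = Mul(-15, 7) = -105)
Add(Mul(O, Function('Q')(0)), -1) = Add(Mul(-105, Add(-9, Mul(6, 0))), -1) = Add(Mul(-105, Add(-9, 0)), -1) = Add(Mul(-105, -9), -1) = Add(945, -1) = 944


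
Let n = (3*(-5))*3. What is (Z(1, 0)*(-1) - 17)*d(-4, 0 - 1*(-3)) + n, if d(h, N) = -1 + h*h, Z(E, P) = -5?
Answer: -225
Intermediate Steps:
n = -45 (n = -15*3 = -45)
d(h, N) = -1 + h²
(Z(1, 0)*(-1) - 17)*d(-4, 0 - 1*(-3)) + n = (-5*(-1) - 17)*(-1 + (-4)²) - 45 = (5 - 17)*(-1 + 16) - 45 = -12*15 - 45 = -180 - 45 = -225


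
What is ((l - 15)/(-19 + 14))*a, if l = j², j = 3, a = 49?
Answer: 294/5 ≈ 58.800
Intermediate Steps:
l = 9 (l = 3² = 9)
((l - 15)/(-19 + 14))*a = ((9 - 15)/(-19 + 14))*49 = -6/(-5)*49 = -6*(-⅕)*49 = (6/5)*49 = 294/5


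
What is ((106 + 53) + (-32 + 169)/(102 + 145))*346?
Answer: 13635860/247 ≈ 55206.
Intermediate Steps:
((106 + 53) + (-32 + 169)/(102 + 145))*346 = (159 + 137/247)*346 = (39410/247)*346 = 13635860/247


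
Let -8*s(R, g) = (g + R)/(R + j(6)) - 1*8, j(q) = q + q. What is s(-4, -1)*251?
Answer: 17319/64 ≈ 270.61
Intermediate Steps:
j(q) = 2*q
s(R, g) = 1 - (R + g)/(8*(12 + R)) (s(R, g) = -((g + R)/(R + 2*6) - 1*8)/8 = -((R + g)/(R + 12) - 8)/8 = -((R + g)/(12 + R) - 8)/8 = -(-8 + (R + g)/(12 + R))/8 = 1 - (R + g)/(8*(12 + R)))
s(-4, -1)*251 = ((96 - 1*(-1) + 7*(-4))/(8*(12 - 4)))*251 = ((⅛)*(96 + 1 - 28)/8)*251 = ((⅛)*(⅛)*69)*251 = (69/64)*251 = 17319/64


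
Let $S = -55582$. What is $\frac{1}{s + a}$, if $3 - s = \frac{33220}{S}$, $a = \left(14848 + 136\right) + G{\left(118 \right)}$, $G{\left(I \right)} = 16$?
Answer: $\frac{27791}{416964983} \approx 6.6651 \cdot 10^{-5}$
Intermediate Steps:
$a = 15000$ ($a = \left(14848 + 136\right) + 16 = 14984 + 16 = 15000$)
$s = \frac{99983}{27791}$ ($s = 3 - \frac{33220}{-55582} = 3 - 33220 \left(- \frac{1}{55582}\right) = 3 - - \frac{16610}{27791} = 3 + \frac{16610}{27791} = \frac{99983}{27791} \approx 3.5977$)
$\frac{1}{s + a} = \frac{1}{\frac{99983}{27791} + 15000} = \frac{1}{\frac{416964983}{27791}} = \frac{27791}{416964983}$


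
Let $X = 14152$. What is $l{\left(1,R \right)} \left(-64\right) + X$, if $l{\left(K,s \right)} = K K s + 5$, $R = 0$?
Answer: $13832$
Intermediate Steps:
$l{\left(K,s \right)} = 5 + s K^{2}$ ($l{\left(K,s \right)} = K^{2} s + 5 = s K^{2} + 5 = 5 + s K^{2}$)
$l{\left(1,R \right)} \left(-64\right) + X = \left(5 + 0 \cdot 1^{2}\right) \left(-64\right) + 14152 = \left(5 + 0 \cdot 1\right) \left(-64\right) + 14152 = \left(5 + 0\right) \left(-64\right) + 14152 = 5 \left(-64\right) + 14152 = -320 + 14152 = 13832$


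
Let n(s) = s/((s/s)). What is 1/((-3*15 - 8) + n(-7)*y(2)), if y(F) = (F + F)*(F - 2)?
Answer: -1/53 ≈ -0.018868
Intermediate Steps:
n(s) = s (n(s) = s/1 = s*1 = s)
y(F) = 2*F*(-2 + F) (y(F) = (2*F)*(-2 + F) = 2*F*(-2 + F))
1/((-3*15 - 8) + n(-7)*y(2)) = 1/((-3*15 - 8) - 14*2*(-2 + 2)) = 1/((-45 - 8) - 14*2*0) = 1/(-53 - 7*0) = 1/(-53 + 0) = 1/(-53) = -1/53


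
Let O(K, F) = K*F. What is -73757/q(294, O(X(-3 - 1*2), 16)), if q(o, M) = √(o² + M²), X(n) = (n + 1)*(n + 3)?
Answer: -73757*√25705/51410 ≈ -230.02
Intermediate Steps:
X(n) = (1 + n)*(3 + n)
O(K, F) = F*K
q(o, M) = √(M² + o²)
-73757/q(294, O(X(-3 - 1*2), 16)) = -73757/√((16*(3 + (-3 - 1*2)² + 4*(-3 - 1*2)))² + 294²) = -73757/√((16*(3 + (-3 - 2)² + 4*(-3 - 2)))² + 86436) = -73757/√((16*(3 + (-5)² + 4*(-5)))² + 86436) = -73757/√((16*(3 + 25 - 20))² + 86436) = -73757/√((16*8)² + 86436) = -73757/√(128² + 86436) = -73757/√(16384 + 86436) = -73757*√25705/51410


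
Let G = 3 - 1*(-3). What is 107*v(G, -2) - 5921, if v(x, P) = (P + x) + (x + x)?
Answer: -4209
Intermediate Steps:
G = 6 (G = 3 + 3 = 6)
v(x, P) = P + 3*x (v(x, P) = (P + x) + 2*x = P + 3*x)
107*v(G, -2) - 5921 = 107*(-2 + 3*6) - 5921 = 107*(-2 + 18) - 5921 = 107*16 - 5921 = 1712 - 5921 = -4209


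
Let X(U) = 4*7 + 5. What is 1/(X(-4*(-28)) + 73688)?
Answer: 1/73721 ≈ 1.3565e-5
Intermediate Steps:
X(U) = 33 (X(U) = 28 + 5 = 33)
1/(X(-4*(-28)) + 73688) = 1/(33 + 73688) = 1/73721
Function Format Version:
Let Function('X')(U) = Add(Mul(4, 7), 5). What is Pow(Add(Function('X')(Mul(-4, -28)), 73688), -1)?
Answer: Rational(1, 73721) ≈ 1.3565e-5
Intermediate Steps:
Function('X')(U) = 33 (Function('X')(U) = Add(28, 5) = 33)
Pow(Add(Function('X')(Mul(-4, -28)), 73688), -1) = Pow(Add(33, 73688), -1) = Pow(73721, -1) = Rational(1, 73721)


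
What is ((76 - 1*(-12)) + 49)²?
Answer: 18769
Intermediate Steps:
((76 - 1*(-12)) + 49)² = ((76 + 12) + 49)² = (88 + 49)² = 137² = 18769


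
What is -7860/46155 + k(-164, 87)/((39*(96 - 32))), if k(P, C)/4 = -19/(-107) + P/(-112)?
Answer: -964484333/5752463808 ≈ -0.16766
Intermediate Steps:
k(P, C) = 76/107 - P/28 (k(P, C) = 4*(-19/(-107) + P/(-112)) = 4*(-19*(-1/107) + P*(-1/112)) = 4*(19/107 - P/112) = 76/107 - P/28)
-7860/46155 + k(-164, 87)/((39*(96 - 32))) = -7860/46155 + (76/107 - 1/28*(-164))/((39*(96 - 32))) = -7860*1/46155 + (76/107 + 41/7)/((39*64)) = -524/3077 + (4919/749)/2496 = -524/3077 + (4919/749)*(1/2496) = -524/3077 + 4919/1869504 = -964484333/5752463808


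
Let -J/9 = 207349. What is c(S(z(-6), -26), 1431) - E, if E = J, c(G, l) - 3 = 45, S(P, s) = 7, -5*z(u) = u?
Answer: 1866189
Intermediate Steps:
J = -1866141 (J = -9*207349 = -1866141)
z(u) = -u/5
c(G, l) = 48 (c(G, l) = 3 + 45 = 48)
E = -1866141
c(S(z(-6), -26), 1431) - E = 48 - 1*(-1866141) = 48 + 1866141 = 1866189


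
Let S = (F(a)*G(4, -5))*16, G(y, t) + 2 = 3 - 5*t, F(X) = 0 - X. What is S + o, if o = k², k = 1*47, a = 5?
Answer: 129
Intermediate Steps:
F(X) = -X
k = 47
G(y, t) = 1 - 5*t (G(y, t) = -2 + (3 - 5*t) = 1 - 5*t)
S = -2080 (S = ((-1*5)*(1 - 5*(-5)))*16 = -5*(1 + 25)*16 = -5*26*16 = -130*16 = -2080)
o = 2209 (o = 47² = 2209)
S + o = -2080 + 2209 = 129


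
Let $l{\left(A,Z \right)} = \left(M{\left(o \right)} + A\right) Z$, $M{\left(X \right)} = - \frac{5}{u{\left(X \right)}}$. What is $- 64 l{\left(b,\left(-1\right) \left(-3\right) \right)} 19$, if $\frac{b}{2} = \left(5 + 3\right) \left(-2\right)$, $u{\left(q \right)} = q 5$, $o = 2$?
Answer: $118560$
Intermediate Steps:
$u{\left(q \right)} = 5 q$
$b = -32$ ($b = 2 \left(5 + 3\right) \left(-2\right) = 2 \cdot 8 \left(-2\right) = 2 \left(-16\right) = -32$)
$M{\left(X \right)} = - \frac{1}{X}$ ($M{\left(X \right)} = - \frac{5}{5 X} = - 5 \frac{1}{5 X} = - \frac{1}{X}$)
$l{\left(A,Z \right)} = Z \left(- \frac{1}{2} + A\right)$ ($l{\left(A,Z \right)} = \left(- \frac{1}{2} + A\right) Z = Z \left(- \frac{1}{2} + A\right)$)
$- 64 l{\left(b,\left(-1\right) \left(-3\right) \right)} 19 = - 64 \left(-1\right) \left(-3\right) \left(- \frac{1}{2} - 32\right) 19 = - 64 \cdot 3 \left(- \frac{65}{2}\right) 19 = \left(-64\right) \left(- \frac{195}{2}\right) 19 = 6240 \cdot 19 = 118560$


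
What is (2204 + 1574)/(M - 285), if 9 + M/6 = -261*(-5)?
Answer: 3778/7491 ≈ 0.50434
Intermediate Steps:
M = 7776 (M = -54 + 6*(-261*(-5)) = -54 + 6*1305 = -54 + 7830 = 7776)
(2204 + 1574)/(M - 285) = (2204 + 1574)/(7776 - 285) = 3778/7491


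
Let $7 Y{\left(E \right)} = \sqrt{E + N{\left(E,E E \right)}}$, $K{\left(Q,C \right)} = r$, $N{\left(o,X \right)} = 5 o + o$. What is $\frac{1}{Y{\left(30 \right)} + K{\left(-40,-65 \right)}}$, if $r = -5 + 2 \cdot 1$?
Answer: $- \frac{7}{11} - \frac{\sqrt{210}}{33} \approx -1.0755$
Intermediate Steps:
$N{\left(o,X \right)} = 6 o$
$r = -3$ ($r = -5 + 2 = -3$)
$K{\left(Q,C \right)} = -3$
$Y{\left(E \right)} = \frac{\sqrt{7} \sqrt{E}}{7}$ ($Y{\left(E \right)} = \frac{\sqrt{E + 6 E}}{7} = \frac{\sqrt{7 E}}{7} = \frac{\sqrt{7} \sqrt{E}}{7}$)
$\frac{1}{Y{\left(30 \right)} + K{\left(-40,-65 \right)}} = \frac{1}{\frac{\sqrt{7} \sqrt{30}}{7} - 3} = \frac{1}{\frac{\sqrt{210}}{7} - 3} = \frac{1}{-3 + \frac{\sqrt{210}}{7}}$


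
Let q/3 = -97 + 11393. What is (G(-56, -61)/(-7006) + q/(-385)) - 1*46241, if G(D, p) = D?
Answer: -62481854739/1348655 ≈ -46329.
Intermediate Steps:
q = 33888 (q = 3*(-97 + 11393) = 3*11296 = 33888)
(G(-56, -61)/(-7006) + q/(-385)) - 1*46241 = (-56/(-7006) + 33888/(-385)) - 1*46241 = (-56*(-1/7006) + 33888*(-1/385)) - 46241 = (28/3503 - 33888/385) - 46241 = -118698884/1348655 - 46241 = -62481854739/1348655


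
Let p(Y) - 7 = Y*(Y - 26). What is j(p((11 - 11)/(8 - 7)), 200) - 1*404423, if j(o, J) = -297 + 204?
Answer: -404516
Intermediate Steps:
p(Y) = 7 + Y*(-26 + Y) (p(Y) = 7 + Y*(Y - 26) = 7 + Y*(-26 + Y))
j(o, J) = -93
j(p((11 - 11)/(8 - 7)), 200) - 1*404423 = -93 - 1*404423 = -93 - 404423 = -404516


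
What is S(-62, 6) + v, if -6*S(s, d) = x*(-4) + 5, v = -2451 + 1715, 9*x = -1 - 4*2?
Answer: -1475/2 ≈ -737.50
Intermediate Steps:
x = -1 (x = (-1 - 4*2)/9 = (-1 - 8)/9 = (1/9)*(-9) = -1)
v = -736
S(s, d) = -3/2 (S(s, d) = -(-1*(-4) + 5)/6 = -(4 + 5)/6 = -1/6*9 = -3/2)
S(-62, 6) + v = -3/2 - 736 = -1475/2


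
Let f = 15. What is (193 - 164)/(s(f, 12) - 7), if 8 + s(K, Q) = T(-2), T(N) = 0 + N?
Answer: -29/17 ≈ -1.7059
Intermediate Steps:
T(N) = N
s(K, Q) = -10 (s(K, Q) = -8 - 2 = -10)
(193 - 164)/(s(f, 12) - 7) = (193 - 164)/(-10 - 7) = 29/(-17) = 29*(-1/17) = -29/17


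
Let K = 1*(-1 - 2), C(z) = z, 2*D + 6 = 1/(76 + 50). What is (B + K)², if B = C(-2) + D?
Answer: 4060225/63504 ≈ 63.937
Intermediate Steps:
D = -755/252 (D = -3 + 1/(2*(76 + 50)) = -3 + (½)/126 = -3 + (½)*(1/126) = -3 + 1/252 = -755/252 ≈ -2.9960)
B = -1259/252 (B = -2 - 755/252 = -1259/252 ≈ -4.9960)
K = -3 (K = 1*(-3) = -3)
(B + K)² = (-1259/252 - 3)² = (-2015/252)² = 4060225/63504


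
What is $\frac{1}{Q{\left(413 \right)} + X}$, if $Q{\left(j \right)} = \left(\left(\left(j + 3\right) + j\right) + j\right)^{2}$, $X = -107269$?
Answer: $\frac{1}{1435295} \approx 6.9672 \cdot 10^{-7}$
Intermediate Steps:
$Q{\left(j \right)} = \left(3 + 3 j\right)^{2}$ ($Q{\left(j \right)} = \left(\left(\left(3 + j\right) + j\right) + j\right)^{2} = \left(\left(3 + 2 j\right) + j\right)^{2} = \left(3 + 3 j\right)^{2}$)
$\frac{1}{Q{\left(413 \right)} + X} = \frac{1}{9 \left(1 + 413\right)^{2} - 107269} = \frac{1}{9 \cdot 414^{2} - 107269} = \frac{1}{9 \cdot 171396 - 107269} = \frac{1}{1542564 - 107269} = \frac{1}{1435295}$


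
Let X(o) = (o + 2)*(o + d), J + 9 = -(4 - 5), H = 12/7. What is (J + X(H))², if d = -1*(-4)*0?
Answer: 6400/2401 ≈ 2.6656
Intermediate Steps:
H = 12/7 (H = 12*(⅐) = 12/7 ≈ 1.7143)
d = 0 (d = 4*0 = 0)
J = -8 (J = -9 - (4 - 5) = -9 - 1*(-1) = -9 + 1 = -8)
X(o) = o*(2 + o) (X(o) = (o + 2)*(o + 0) = (2 + o)*o = o*(2 + o))
(J + X(H))² = (-8 + 12*(2 + 12/7)/7)² = (-8 + (12/7)*(26/7))² = (-8 + 312/49)² = (-80/49)² = 6400/2401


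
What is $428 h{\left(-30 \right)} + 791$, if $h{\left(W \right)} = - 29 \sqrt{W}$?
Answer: $791 - 12412 i \sqrt{30} \approx 791.0 - 67983.0 i$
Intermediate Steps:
$428 h{\left(-30 \right)} + 791 = 428 \left(- 29 \sqrt{-30}\right) + 791 = 428 \left(- 29 i \sqrt{30}\right) + 791 = - 12412 i \sqrt{30} + 791 = 791 - 12412 i \sqrt{30}$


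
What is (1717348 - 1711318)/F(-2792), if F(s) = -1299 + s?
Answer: -6030/4091 ≈ -1.4740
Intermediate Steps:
(1717348 - 1711318)/F(-2792) = (1717348 - 1711318)/(-1299 - 2792) = 6030/(-4091) = 6030*(-1/4091) = -6030/4091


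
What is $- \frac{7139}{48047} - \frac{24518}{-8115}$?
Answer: $\frac{1120083361}{389901405} \approx 2.8727$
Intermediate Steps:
$- \frac{7139}{48047} - \frac{24518}{-8115} = \left(-7139\right) \frac{1}{48047} - - \frac{24518}{8115} = - \frac{7139}{48047} + \frac{24518}{8115} = \frac{1120083361}{389901405}$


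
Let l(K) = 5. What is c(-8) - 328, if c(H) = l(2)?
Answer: -323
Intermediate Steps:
c(H) = 5
c(-8) - 328 = 5 - 328 = -323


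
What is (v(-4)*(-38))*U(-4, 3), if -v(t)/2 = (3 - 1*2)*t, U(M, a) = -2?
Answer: 608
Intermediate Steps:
v(t) = -2*t (v(t) = -2*(3 - 1*2)*t = -2*(3 - 2)*t = -2*t)
(v(-4)*(-38))*U(-4, 3) = (-2*(-4)*(-38))*(-2) = (8*(-38))*(-2) = -304*(-2) = 608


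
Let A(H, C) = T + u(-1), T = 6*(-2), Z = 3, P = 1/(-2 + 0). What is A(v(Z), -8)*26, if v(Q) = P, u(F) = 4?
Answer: -208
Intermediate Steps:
P = -½ (P = 1/(-2) = -½ ≈ -0.50000)
T = -12
v(Q) = -½
A(H, C) = -8 (A(H, C) = -12 + 4 = -8)
A(v(Z), -8)*26 = -8*26 = -208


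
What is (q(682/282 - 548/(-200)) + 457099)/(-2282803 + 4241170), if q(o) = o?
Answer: 3222584317/13806487350 ≈ 0.23341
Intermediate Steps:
(q(682/282 - 548/(-200)) + 457099)/(-2282803 + 4241170) = ((682/282 - 548/(-200)) + 457099)/(-2282803 + 4241170) = ((682*(1/282) - 548*(-1/200)) + 457099)/1958367 = ((341/141 + 137/50) + 457099)*(1/1958367) = (36367/7050 + 457099)*(1/1958367) = (3222584317/7050)*(1/1958367) = 3222584317/13806487350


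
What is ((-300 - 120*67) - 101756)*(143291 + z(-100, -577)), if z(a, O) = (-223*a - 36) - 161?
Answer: -18209217824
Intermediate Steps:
z(a, O) = -197 - 223*a (z(a, O) = (-36 - 223*a) - 161 = -197 - 223*a)
((-300 - 120*67) - 101756)*(143291 + z(-100, -577)) = ((-300 - 120*67) - 101756)*(143291 + (-197 - 223*(-100))) = ((-300 - 8040) - 101756)*(143291 + (-197 + 22300)) = (-8340 - 101756)*(143291 + 22103) = -110096*165394 = -18209217824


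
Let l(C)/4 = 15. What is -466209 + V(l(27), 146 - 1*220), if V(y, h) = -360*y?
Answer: -487809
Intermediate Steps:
l(C) = 60 (l(C) = 4*15 = 60)
-466209 + V(l(27), 146 - 1*220) = -466209 - 360*60 = -466209 - 21600 = -487809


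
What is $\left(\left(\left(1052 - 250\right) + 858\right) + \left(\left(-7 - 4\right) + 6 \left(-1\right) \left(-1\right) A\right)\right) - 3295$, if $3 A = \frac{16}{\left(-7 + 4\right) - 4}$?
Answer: $- \frac{11554}{7} \approx -1650.6$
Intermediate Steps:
$A = - \frac{16}{21}$ ($A = \frac{16 \frac{1}{\left(-7 + 4\right) - 4}}{3} = \frac{16 \frac{1}{-3 - 4}}{3} = \frac{16 \frac{1}{-7}}{3} = \frac{16 \left(- \frac{1}{7}\right)}{3} = \frac{1}{3} \left(- \frac{16}{7}\right) = - \frac{16}{21} \approx -0.7619$)
$\left(\left(\left(1052 - 250\right) + 858\right) + \left(\left(-7 - 4\right) + 6 \left(-1\right) \left(-1\right) A\right)\right) - 3295 = \left(\left(\left(1052 - 250\right) + 858\right) + \left(\left(-7 - 4\right) + 6 \left(-1\right) \left(-1\right) \left(- \frac{16}{21}\right)\right)\right) - 3295 = \left(\left(802 + 858\right) + \left(\left(-7 - 4\right) + \left(-6\right) \left(-1\right) \left(- \frac{16}{21}\right)\right)\right) - 3295 = \left(1660 + \left(-11 + 6 \left(- \frac{16}{21}\right)\right)\right) - 3295 = \left(1660 - \frac{109}{7}\right) - 3295 = \frac{11511}{7} - 3295 = - \frac{11554}{7}$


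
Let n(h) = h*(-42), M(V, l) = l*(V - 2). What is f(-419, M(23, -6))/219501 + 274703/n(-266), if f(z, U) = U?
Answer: 6699575059/272473908 ≈ 24.588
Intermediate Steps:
M(V, l) = l*(-2 + V)
n(h) = -42*h
f(-419, M(23, -6))/219501 + 274703/n(-266) = -6*(-2 + 23)/219501 + 274703/((-42*(-266))) = -6*21*(1/219501) + 274703/11172 = -126*1/219501 + 274703*(1/11172) = -14/24389 + 274703/11172 = 6699575059/272473908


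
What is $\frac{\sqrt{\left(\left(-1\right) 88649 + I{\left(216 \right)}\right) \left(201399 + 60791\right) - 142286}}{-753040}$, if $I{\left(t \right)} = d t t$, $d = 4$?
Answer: $- \frac{11 \sqrt{53074221}}{376520} \approx -0.21284$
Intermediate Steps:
$I{\left(t \right)} = 4 t^{2}$ ($I{\left(t \right)} = 4 t t = 4 t^{2}$)
$\frac{\sqrt{\left(\left(-1\right) 88649 + I{\left(216 \right)}\right) \left(201399 + 60791\right) - 142286}}{-753040} = \frac{\sqrt{\left(\left(-1\right) 88649 + 4 \cdot 216^{2}\right) \left(201399 + 60791\right) - 142286}}{-753040} = \sqrt{\left(-88649 + 4 \cdot 46656\right) 262190 - 142286} \left(- \frac{1}{753040}\right) = \sqrt{\left(-88649 + 186624\right) 262190 - 142286} \left(- \frac{1}{753040}\right) = \sqrt{97975 \cdot 262190 - 142286} \left(- \frac{1}{753040}\right) = \sqrt{25688065250 - 142286} \left(- \frac{1}{753040}\right) = \sqrt{25687922964} \left(- \frac{1}{753040}\right) = 22 \sqrt{53074221} \left(- \frac{1}{753040}\right) = - \frac{11 \sqrt{53074221}}{376520}$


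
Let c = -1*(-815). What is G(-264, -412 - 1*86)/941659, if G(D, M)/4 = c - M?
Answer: 5252/941659 ≈ 0.0055774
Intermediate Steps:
c = 815
G(D, M) = 3260 - 4*M (G(D, M) = 4*(815 - M) = 3260 - 4*M)
G(-264, -412 - 1*86)/941659 = (3260 - 4*(-412 - 1*86))/941659 = (3260 - 4*(-412 - 86))*(1/941659) = (3260 - 4*(-498))*(1/941659) = (3260 + 1992)*(1/941659) = 5252*(1/941659) = 5252/941659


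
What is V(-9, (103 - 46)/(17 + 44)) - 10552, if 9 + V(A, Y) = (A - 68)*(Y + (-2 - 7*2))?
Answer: -573458/61 ≈ -9401.0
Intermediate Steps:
V(A, Y) = -9 + (-68 + A)*(-16 + Y) (V(A, Y) = -9 + (A - 68)*(Y + (-2 - 7*2)) = -9 + (-68 + A)*(Y + (-2 - 14)) = -9 + (-68 + A)*(Y - 16) = -9 + (-68 + A)*(-16 + Y))
V(-9, (103 - 46)/(17 + 44)) - 10552 = (1079 - 68*(103 - 46)/(17 + 44) - 16*(-9) - 9*(103 - 46)/(17 + 44)) - 10552 = (1079 - 3876/61 + 144 - 513/61) - 10552 = 70214/61 - 10552 = -573458/61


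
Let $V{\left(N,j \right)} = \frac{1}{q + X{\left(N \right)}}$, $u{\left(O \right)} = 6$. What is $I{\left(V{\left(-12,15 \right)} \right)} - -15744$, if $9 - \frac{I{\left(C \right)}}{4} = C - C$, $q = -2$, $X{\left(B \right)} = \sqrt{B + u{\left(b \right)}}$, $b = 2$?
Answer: $15780$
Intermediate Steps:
$X{\left(B \right)} = \sqrt{6 + B}$ ($X{\left(B \right)} = \sqrt{B + 6} = \sqrt{6 + B}$)
$V{\left(N,j \right)} = \frac{1}{-2 + \sqrt{6 + N}}$
$I{\left(C \right)} = 36$ ($I{\left(C \right)} = 36 - 4 \left(C - C\right) = 36 - 0 = 36 + 0 = 36$)
$I{\left(V{\left(-12,15 \right)} \right)} - -15744 = 36 - -15744 = 36 + 15744 = 15780$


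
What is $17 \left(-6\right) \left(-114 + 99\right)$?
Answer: $1530$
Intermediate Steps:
$17 \left(-6\right) \left(-114 + 99\right) = \left(-102\right) \left(-15\right) = 1530$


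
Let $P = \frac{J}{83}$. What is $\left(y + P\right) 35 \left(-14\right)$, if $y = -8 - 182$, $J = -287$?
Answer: $\frac{7867930}{83} \approx 94794.0$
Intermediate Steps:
$P = - \frac{287}{83} \approx -3.4578$
$y = -190$ ($y = -8 - 182 = -190$)
$\left(y + P\right) 35 \left(-14\right) = \left(-190 - \frac{287}{83}\right) 35 \left(-14\right) = \left(- \frac{16057}{83}\right) \left(-490\right) = \frac{7867930}{83}$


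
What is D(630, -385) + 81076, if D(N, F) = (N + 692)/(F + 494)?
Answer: 8838606/109 ≈ 81088.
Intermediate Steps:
D(N, F) = (692 + N)/(494 + F)
D(630, -385) + 81076 = (692 + 630)/(494 - 385) + 81076 = 1322/109 + 81076 = 8838606/109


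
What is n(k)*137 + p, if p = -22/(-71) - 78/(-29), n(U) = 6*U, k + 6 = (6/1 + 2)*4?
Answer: 44011124/2059 ≈ 21375.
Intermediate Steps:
k = 26 (k = -6 + (6/1 + 2)*4 = -6 + (6*1 + 2)*4 = -6 + (6 + 2)*4 = -6 + 8*4 = -6 + 32 = 26)
p = 6176/2059 (p = -22*(-1/71) - 78*(-1/29) = 22/71 + 78/29 = 6176/2059 ≈ 2.9995)
n(k)*137 + p = (6*26)*137 + 6176/2059 = 156*137 + 6176/2059 = 21372 + 6176/2059 = 44011124/2059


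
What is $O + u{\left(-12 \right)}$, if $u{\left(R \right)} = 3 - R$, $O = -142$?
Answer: $-127$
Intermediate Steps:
$O + u{\left(-12 \right)} = -142 + \left(3 - -12\right) = -142 + \left(3 + 12\right) = -142 + 15 = -127$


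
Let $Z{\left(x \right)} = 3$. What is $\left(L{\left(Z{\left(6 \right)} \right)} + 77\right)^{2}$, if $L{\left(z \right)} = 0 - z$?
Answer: $5476$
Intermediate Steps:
$L{\left(z \right)} = - z$
$\left(L{\left(Z{\left(6 \right)} \right)} + 77\right)^{2} = \left(\left(-1\right) 3 + 77\right)^{2} = \left(-3 + 77\right)^{2} = 74^{2} = 5476$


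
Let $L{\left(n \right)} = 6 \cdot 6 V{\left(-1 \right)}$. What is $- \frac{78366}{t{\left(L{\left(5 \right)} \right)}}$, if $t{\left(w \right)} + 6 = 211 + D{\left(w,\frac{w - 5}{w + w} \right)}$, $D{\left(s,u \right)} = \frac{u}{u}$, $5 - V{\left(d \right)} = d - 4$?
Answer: $- \frac{39183}{103} \approx -380.42$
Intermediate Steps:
$V{\left(d \right)} = 9 - d$ ($V{\left(d \right)} = 5 - \left(d - 4\right) = 5 - \left(-4 + d\right) = 9 - d$)
$D{\left(s,u \right)} = 1$
$L{\left(n \right)} = 360$ ($L{\left(n \right)} = 6 \cdot 6 \left(9 - -1\right) = 36 \left(9 + 1\right) = 36 \cdot 10 = 360$)
$t{\left(w \right)} = 206$ ($t{\left(w \right)} = -6 + \left(211 + 1\right) = -6 + 212 = 206$)
$- \frac{78366}{t{\left(L{\left(5 \right)} \right)}} = - \frac{78366}{206} = \left(-78366\right) \frac{1}{206} = - \frac{39183}{103}$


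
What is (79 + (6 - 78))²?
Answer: 49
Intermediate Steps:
(79 + (6 - 78))² = (79 - 72)² = 7² = 49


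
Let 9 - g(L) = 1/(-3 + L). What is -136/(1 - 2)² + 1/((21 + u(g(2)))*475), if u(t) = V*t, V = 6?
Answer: -5232599/38475 ≈ -136.00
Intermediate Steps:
g(L) = 9 - 1/(-3 + L)
u(t) = 6*t
-136/(1 - 2)² + 1/((21 + u(g(2)))*475) = -136/(1 - 2)² + 1/((21 + 6*((-28 + 9*2)/(-3 + 2)))*475) = -136/((-1)²) + (1/475)/(21 + 6*((-28 + 18)/(-1))) = -136/1 + (1/475)/(21 + 6*(-1*(-10))) = -136*1 + (1/475)/(21 + 6*10) = -136 + (1/475)/(21 + 60) = -136 + (1/475)/81 = -136 + (1/81)*(1/475) = -136 + 1/38475 = -5232599/38475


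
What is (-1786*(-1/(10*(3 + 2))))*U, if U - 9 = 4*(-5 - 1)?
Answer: -2679/5 ≈ -535.80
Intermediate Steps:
U = -15 (U = 9 + 4*(-5 - 1) = 9 + 4*(-6) = 9 - 24 = -15)
(-1786*(-1/(10*(3 + 2))))*U = -1786*(-1/(10*(3 + 2)))*(-15) = -1786/((-10*5))*(-15) = -1786/(-50)*(-15) = -1786*(-1/50)*(-15) = (893/25)*(-15) = -2679/5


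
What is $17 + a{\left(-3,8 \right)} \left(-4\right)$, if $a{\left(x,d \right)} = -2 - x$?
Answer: $13$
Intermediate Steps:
$17 + a{\left(-3,8 \right)} \left(-4\right) = 17 + \left(-2 - -3\right) \left(-4\right) = 17 + \left(-2 + 3\right) \left(-4\right) = 17 + 1 \left(-4\right) = 17 - 4 = 13$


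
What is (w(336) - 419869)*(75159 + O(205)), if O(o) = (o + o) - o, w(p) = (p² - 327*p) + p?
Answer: -31389784276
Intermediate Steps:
w(p) = p² - 326*p
O(o) = o (O(o) = 2*o - o = o)
(w(336) - 419869)*(75159 + O(205)) = (336*(-326 + 336) - 419869)*(75159 + 205) = (336*10 - 419869)*75364 = (3360 - 419869)*75364 = -416509*75364 = -31389784276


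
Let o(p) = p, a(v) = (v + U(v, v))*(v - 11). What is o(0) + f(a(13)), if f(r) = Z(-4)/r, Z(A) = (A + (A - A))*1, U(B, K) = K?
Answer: -1/13 ≈ -0.076923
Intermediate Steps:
a(v) = 2*v*(-11 + v) (a(v) = (v + v)*(v - 11) = (2*v)*(-11 + v) = 2*v*(-11 + v))
Z(A) = A (Z(A) = (A + 0)*1 = A*1 = A)
f(r) = -4/r
o(0) + f(a(13)) = 0 - 4*1/(26*(-11 + 13)) = 0 - 4/(2*13*2) = 0 - 4/52 = 0 - 4*1/52 = 0 - 1/13 = -1/13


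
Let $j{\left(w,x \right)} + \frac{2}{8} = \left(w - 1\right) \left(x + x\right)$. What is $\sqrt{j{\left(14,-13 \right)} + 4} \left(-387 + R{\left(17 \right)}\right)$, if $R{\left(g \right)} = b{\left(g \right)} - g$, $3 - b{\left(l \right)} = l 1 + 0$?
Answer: $- 209 i \sqrt{1337} \approx - 7642.1 i$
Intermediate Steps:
$j{\left(w,x \right)} = - \frac{1}{4} + 2 x \left(-1 + w\right)$ ($j{\left(w,x \right)} = - \frac{1}{4} + \left(w - 1\right) \left(x + x\right) = - \frac{1}{4} + \left(-1 + w\right) 2 x = - \frac{1}{4} + 2 x \left(-1 + w\right)$)
$b{\left(l \right)} = 3 - l$ ($b{\left(l \right)} = 3 - \left(l 1 + 0\right) = 3 - \left(l + 0\right) = 3 - l$)
$R{\left(g \right)} = 3 - 2 g$ ($R{\left(g \right)} = \left(3 - g\right) - g = 3 - 2 g$)
$\sqrt{j{\left(14,-13 \right)} + 4} \left(-387 + R{\left(17 \right)}\right) = \sqrt{\left(- \frac{1}{4} - -26 + 2 \cdot 14 \left(-13\right)\right) + 4} \left(-387 + \left(3 - 34\right)\right) = \sqrt{\left(- \frac{1}{4} + 26 - 364\right) + 4} \left(-387 + \left(3 - 34\right)\right) = \sqrt{- \frac{1353}{4} + 4} \left(-387 - 31\right) = \sqrt{- \frac{1337}{4}} \left(-418\right) = \frac{i \sqrt{1337}}{2} \left(-418\right) = - 209 i \sqrt{1337}$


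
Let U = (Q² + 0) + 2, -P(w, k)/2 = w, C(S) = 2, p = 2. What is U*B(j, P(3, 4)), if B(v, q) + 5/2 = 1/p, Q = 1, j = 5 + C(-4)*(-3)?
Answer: -6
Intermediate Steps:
P(w, k) = -2*w
j = -1 (j = 5 + 2*(-3) = 5 - 6 = -1)
B(v, q) = -2 (B(v, q) = -5/2 + 1/2 = -5/2 + 1*(½) = -5/2 + ½ = -2)
U = 3 (U = (1² + 0) + 2 = (1 + 0) + 2 = 1 + 2 = 3)
U*B(j, P(3, 4)) = 3*(-2) = -6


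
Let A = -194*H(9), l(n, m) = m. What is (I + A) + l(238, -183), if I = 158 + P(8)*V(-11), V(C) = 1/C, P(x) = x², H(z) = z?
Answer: -19545/11 ≈ -1776.8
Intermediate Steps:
A = -1746 (A = -194*9 = -1746)
I = 1674/11 (I = 158 + 8²/(-11) = 158 + 64*(-1/11) = 158 - 64/11 = 1674/11 ≈ 152.18)
(I + A) + l(238, -183) = (1674/11 - 1746) - 183 = -17532/11 - 183 = -19545/11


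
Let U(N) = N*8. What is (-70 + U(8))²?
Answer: 36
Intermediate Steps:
U(N) = 8*N
(-70 + U(8))² = (-70 + 8*8)² = (-70 + 64)² = (-6)² = 36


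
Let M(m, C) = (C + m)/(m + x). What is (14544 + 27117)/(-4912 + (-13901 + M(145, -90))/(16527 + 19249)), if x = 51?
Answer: -292130931456/34446140093 ≈ -8.4808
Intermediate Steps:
M(m, C) = (C + m)/(51 + m) (M(m, C) = (C + m)/(m + 51) = (C + m)/(51 + m))
(14544 + 27117)/(-4912 + (-13901 + M(145, -90))/(16527 + 19249)) = (14544 + 27117)/(-4912 + (-13901 + (-90 + 145)/(51 + 145))/(16527 + 19249)) = 41661/(-4912 + (-13901 + 55/196)/35776) = 41661/(-4912 + (-13901 + (1/196)*55)*(1/35776)) = 41661/(-4912 + (-13901 + 55/196)*(1/35776)) = 41661/(-4912 - 2724541/196*1/35776) = 41661/(-4912 - 2724541/7012096) = 41661/(-34446140093/7012096) = 41661*(-7012096/34446140093) = -292130931456/34446140093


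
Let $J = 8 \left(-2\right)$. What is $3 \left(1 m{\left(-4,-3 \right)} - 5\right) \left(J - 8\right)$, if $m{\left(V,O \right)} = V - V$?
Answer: $360$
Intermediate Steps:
$m{\left(V,O \right)} = 0$
$J = -16$
$3 \left(1 m{\left(-4,-3 \right)} - 5\right) \left(J - 8\right) = 3 \left(1 \cdot 0 - 5\right) \left(-16 - 8\right) = 3 \left(0 - 5\right) \left(-24\right) = 3 \left(-5\right) \left(-24\right) = \left(-15\right) \left(-24\right) = 360$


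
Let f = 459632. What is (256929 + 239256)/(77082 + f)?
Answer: 496185/536714 ≈ 0.92449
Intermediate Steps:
(256929 + 239256)/(77082 + f) = (256929 + 239256)/(77082 + 459632) = 496185/536714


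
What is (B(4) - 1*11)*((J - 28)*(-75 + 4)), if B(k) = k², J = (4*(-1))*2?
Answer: 12780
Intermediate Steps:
J = -8 (J = -4*2 = -8)
(B(4) - 1*11)*((J - 28)*(-75 + 4)) = (4² - 1*11)*((-8 - 28)*(-75 + 4)) = (16 - 11)*(-36*(-71)) = 5*2556 = 12780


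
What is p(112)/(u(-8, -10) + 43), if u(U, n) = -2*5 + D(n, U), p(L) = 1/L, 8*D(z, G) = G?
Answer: 1/3584 ≈ 0.00027902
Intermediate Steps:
D(z, G) = G/8
u(U, n) = -10 + U/8 (u(U, n) = -2*5 + U/8 = -10 + U/8)
p(112)/(u(-8, -10) + 43) = 1/(((-10 + (1/8)*(-8)) + 43)*112) = (1/112)/((-10 - 1) + 43) = (1/112)/(-11 + 43) = (1/112)/32 = (1/32)*(1/112) = 1/3584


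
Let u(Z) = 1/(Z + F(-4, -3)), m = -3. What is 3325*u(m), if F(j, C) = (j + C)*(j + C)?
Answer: 3325/46 ≈ 72.283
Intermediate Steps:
F(j, C) = (C + j)² (F(j, C) = (C + j)*(C + j) = (C + j)²)
u(Z) = 1/(49 + Z) (u(Z) = 1/(Z + (-3 - 4)²) = 1/(Z + (-7)²) = 1/(Z + 49) = 1/(49 + Z))
3325*u(m) = 3325/(49 - 3) = 3325/46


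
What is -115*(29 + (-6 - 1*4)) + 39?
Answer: -2146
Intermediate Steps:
-115*(29 + (-6 - 1*4)) + 39 = -115*(29 + (-6 - 4)) + 39 = -115*(29 - 10) + 39 = -115*19 + 39 = -2185 + 39 = -2146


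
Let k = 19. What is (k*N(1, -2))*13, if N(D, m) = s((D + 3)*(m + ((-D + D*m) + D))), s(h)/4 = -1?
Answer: -988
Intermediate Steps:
s(h) = -4 (s(h) = 4*(-1) = -4)
N(D, m) = -4
(k*N(1, -2))*13 = (19*(-4))*13 = -76*13 = -988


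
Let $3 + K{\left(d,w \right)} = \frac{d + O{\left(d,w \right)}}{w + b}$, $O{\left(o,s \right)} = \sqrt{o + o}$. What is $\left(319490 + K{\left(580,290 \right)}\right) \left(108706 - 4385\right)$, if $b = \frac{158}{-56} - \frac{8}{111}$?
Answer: $\frac{29740736070379369}{892327} + \frac{648459336 \sqrt{290}}{892327} \approx 3.3329 \cdot 10^{10}$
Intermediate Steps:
$O{\left(o,s \right)} = \sqrt{2} \sqrt{o}$ ($O{\left(o,s \right)} = \sqrt{2 o} = \sqrt{2} \sqrt{o}$)
$b = - \frac{8993}{3108}$ ($b = 158 \left(- \frac{1}{56}\right) - \frac{8}{111} = - \frac{79}{28} - \frac{8}{111} = - \frac{8993}{3108} \approx -2.8935$)
$K{\left(d,w \right)} = -3 + \frac{d + \sqrt{2} \sqrt{d}}{- \frac{8993}{3108} + w}$ ($K{\left(d,w \right)} = -3 + \frac{d + \sqrt{2} \sqrt{d}}{w - \frac{8993}{3108}} = -3 + \frac{d + \sqrt{2} \sqrt{d}}{- \frac{8993}{3108} + w}$)
$\left(319490 + K{\left(580,290 \right)}\right) \left(108706 - 4385\right) = \left(319490 + \frac{3 \left(8993 - 901320 + 1036 \cdot 580 + 1036 \sqrt{2} \sqrt{580}\right)}{-8993 + 3108 \cdot 290}\right) \left(108706 - 4385\right) = \left(319490 + \frac{3 \left(8993 - 901320 + 600880 + 1036 \sqrt{2} \cdot 2 \sqrt{145}\right)}{-8993 + 901320}\right) 104321 = \left(319490 + \frac{3 \left(8993 - 901320 + 600880 + 2072 \sqrt{290}\right)}{892327}\right) 104321 = \left(319490 + 3 \cdot \frac{1}{892327} \left(-291447 + 2072 \sqrt{290}\right)\right) 104321 = \left(319490 - \left(\frac{874341}{892327} - \frac{6216 \sqrt{290}}{892327}\right)\right) 104321 = \left(\frac{285088678889}{892327} + \frac{6216 \sqrt{290}}{892327}\right) 104321 = \frac{29740736070379369}{892327} + \frac{648459336 \sqrt{290}}{892327}$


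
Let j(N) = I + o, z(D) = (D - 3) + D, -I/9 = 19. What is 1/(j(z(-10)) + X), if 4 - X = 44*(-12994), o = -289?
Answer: 1/571280 ≈ 1.7505e-6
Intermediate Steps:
I = -171 (I = -9*19 = -171)
X = 571740 (X = 4 - 44*(-12994) = 4 - 1*(-571736) = 4 + 571736 = 571740)
z(D) = -3 + 2*D (z(D) = (-3 + D) + D = -3 + 2*D)
j(N) = -460 (j(N) = -171 - 289 = -460)
1/(j(z(-10)) + X) = 1/(-460 + 571740) = 1/571280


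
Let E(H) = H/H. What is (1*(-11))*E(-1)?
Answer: -11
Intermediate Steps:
E(H) = 1
(1*(-11))*E(-1) = (1*(-11))*1 = -11*1 = -11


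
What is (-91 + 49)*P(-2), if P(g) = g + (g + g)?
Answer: 252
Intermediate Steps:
P(g) = 3*g (P(g) = g + 2*g = 3*g)
(-91 + 49)*P(-2) = (-91 + 49)*(3*(-2)) = -42*(-6) = 252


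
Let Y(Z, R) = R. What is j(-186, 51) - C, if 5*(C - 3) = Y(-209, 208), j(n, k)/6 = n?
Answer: -5803/5 ≈ -1160.6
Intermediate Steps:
j(n, k) = 6*n
C = 223/5 (C = 3 + (1/5)*208 = 3 + 208/5 = 223/5 ≈ 44.600)
j(-186, 51) - C = 6*(-186) - 1*223/5 = -1116 - 223/5 = -5803/5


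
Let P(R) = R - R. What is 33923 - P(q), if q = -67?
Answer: 33923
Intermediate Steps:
P(R) = 0
33923 - P(q) = 33923 - 1*0 = 33923 + 0 = 33923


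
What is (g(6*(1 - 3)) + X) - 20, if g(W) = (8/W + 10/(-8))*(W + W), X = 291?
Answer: 317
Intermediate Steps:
g(W) = 2*W*(-5/4 + 8/W) (g(W) = (8/W + 10*(-⅛))*(2*W) = (8/W - 5/4)*(2*W) = (-5/4 + 8/W)*(2*W) = 2*W*(-5/4 + 8/W))
(g(6*(1 - 3)) + X) - 20 = ((16 - 15*(1 - 3)) + 291) - 20 = ((16 - 15*(-2)) + 291) - 20 = ((16 - 5/2*(-12)) + 291) - 20 = ((16 + 30) + 291) - 20 = (46 + 291) - 20 = 337 - 20 = 317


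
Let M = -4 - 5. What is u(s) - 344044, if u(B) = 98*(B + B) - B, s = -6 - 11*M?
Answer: -325909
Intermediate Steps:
M = -9
s = 93 (s = -6 - 11*(-9) = -6 + 99 = 93)
u(B) = 195*B (u(B) = 98*(2*B) - B = 196*B - B = 195*B)
u(s) - 344044 = 195*93 - 344044 = 18135 - 344044 = -325909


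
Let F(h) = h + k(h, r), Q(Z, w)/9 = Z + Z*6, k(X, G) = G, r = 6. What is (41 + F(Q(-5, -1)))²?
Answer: 71824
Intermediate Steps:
Q(Z, w) = 63*Z (Q(Z, w) = 9*(Z + Z*6) = 9*(Z + 6*Z) = 9*(7*Z) = 63*Z)
F(h) = 6 + h (F(h) = h + 6 = 6 + h)
(41 + F(Q(-5, -1)))² = (41 + (6 + 63*(-5)))² = (41 + (6 - 315))² = (41 - 309)² = (-268)² = 71824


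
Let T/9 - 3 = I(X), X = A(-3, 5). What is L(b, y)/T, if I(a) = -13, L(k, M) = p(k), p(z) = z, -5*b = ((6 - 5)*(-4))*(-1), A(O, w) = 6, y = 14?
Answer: 2/225 ≈ 0.0088889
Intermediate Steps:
b = -⅘ (b = -(6 - 5)*(-4)*(-1)/5 = -1*(-4)*(-1)/5 = -(-4)*(-1)/5 = -⅕*4 = -⅘ ≈ -0.80000)
X = 6
L(k, M) = k
T = -90 (T = 27 + 9*(-13) = 27 - 117 = -90)
L(b, y)/T = -⅘/(-90) = -⅘*(-1/90) = 2/225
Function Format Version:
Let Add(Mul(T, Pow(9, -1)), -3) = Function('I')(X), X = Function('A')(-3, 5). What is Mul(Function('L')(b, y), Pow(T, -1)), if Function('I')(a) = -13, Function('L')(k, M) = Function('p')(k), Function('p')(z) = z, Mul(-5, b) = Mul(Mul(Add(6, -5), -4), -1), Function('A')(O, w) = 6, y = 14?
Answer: Rational(2, 225) ≈ 0.0088889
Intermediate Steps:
b = Rational(-4, 5) (b = Mul(Rational(-1, 5), Mul(Mul(Add(6, -5), -4), -1)) = Mul(Rational(-1, 5), Mul(Mul(1, -4), -1)) = Mul(Rational(-1, 5), Mul(-4, -1)) = Mul(Rational(-1, 5), 4) = Rational(-4, 5) ≈ -0.80000)
X = 6
Function('L')(k, M) = k
T = -90 (T = Add(27, Mul(9, -13)) = Add(27, -117) = -90)
Mul(Function('L')(b, y), Pow(T, -1)) = Mul(Rational(-4, 5), Pow(-90, -1)) = Mul(Rational(-4, 5), Rational(-1, 90)) = Rational(2, 225)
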